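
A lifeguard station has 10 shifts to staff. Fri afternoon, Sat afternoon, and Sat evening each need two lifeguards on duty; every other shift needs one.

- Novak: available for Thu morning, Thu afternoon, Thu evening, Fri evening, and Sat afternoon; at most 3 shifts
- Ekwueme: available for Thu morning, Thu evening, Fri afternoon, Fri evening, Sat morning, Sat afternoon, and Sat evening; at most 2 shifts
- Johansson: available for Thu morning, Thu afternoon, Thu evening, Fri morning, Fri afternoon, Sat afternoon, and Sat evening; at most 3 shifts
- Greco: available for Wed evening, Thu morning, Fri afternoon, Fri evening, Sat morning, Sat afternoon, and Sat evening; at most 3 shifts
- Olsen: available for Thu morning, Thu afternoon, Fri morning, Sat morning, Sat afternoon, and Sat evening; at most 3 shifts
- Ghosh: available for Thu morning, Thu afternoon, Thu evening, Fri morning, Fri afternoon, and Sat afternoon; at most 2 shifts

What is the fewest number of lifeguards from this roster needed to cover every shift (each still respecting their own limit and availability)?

5

13 slots to fill and no one can take more than 3, so at least ⌈13/3⌉ = 5 lifeguards are needed.
Novak, Ekwueme, Johansson, Greco, and Olsen alone can cover everything: Wed evening→Greco, Thu morning→Johansson, Thu afternoon→Novak, Thu evening→Novak, Fri morning→Johansson, Fri afternoon→Ekwueme+Johansson, Fri evening→Novak, Sat morning→Ekwueme, Sat afternoon→Greco+Olsen, Sat evening→Greco+Olsen.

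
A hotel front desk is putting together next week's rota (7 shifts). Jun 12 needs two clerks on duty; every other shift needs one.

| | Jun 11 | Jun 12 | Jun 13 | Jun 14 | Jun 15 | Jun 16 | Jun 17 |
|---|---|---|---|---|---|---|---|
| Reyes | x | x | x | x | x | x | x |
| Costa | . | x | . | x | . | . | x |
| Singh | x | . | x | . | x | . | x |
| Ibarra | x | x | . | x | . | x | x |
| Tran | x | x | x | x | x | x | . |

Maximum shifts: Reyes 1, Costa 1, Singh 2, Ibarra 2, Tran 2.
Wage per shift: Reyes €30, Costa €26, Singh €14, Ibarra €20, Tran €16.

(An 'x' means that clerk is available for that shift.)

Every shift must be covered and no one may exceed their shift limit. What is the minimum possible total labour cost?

Picking the cheapest available clerk for each shift independently would cost €124, but that ignores the shift limits.
An optimal schedule: Jun 11→Singh, Jun 12→Ibarra+Tran, Jun 13→Reyes, Jun 14→Tran, Jun 15→Singh, Jun 16→Ibarra, Jun 17→Costa.
Total: 14 + 20 + 16 + 30 + 16 + 14 + 20 + 26 = €156.

€156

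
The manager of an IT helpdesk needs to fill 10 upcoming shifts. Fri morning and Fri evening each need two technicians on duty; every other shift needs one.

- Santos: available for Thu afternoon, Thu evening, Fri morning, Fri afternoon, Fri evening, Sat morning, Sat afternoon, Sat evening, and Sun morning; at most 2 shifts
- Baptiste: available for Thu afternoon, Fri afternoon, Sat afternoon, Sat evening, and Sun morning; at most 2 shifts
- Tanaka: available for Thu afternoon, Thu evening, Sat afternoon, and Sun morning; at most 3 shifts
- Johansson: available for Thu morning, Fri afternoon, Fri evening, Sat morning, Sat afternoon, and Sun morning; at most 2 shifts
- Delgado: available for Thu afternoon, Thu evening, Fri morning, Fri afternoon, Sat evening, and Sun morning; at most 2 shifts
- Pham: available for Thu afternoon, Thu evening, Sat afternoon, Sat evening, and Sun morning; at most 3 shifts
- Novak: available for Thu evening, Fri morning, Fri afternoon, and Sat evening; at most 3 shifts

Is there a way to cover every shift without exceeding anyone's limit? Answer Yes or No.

Thu morning can only be covered by Johansson, so that assignment is forced.
Fri evening can only be covered by Santos and Johansson, so that assignment is forced.
One valid schedule: Thu morning→Johansson, Thu afternoon→Baptiste, Thu evening→Tanaka, Fri morning→Delgado+Novak, Fri afternoon→Baptiste, Fri evening→Santos+Johansson, Sat morning→Santos, Sat afternoon→Tanaka, Sat evening→Delgado, Sun morning→Tanaka.
Loads: Santos 2/2, Baptiste 2/2, Tanaka 3/3, Johansson 2/2, Delgado 2/2, Pham 0/3, Novak 1/3 — all within limits.

Yes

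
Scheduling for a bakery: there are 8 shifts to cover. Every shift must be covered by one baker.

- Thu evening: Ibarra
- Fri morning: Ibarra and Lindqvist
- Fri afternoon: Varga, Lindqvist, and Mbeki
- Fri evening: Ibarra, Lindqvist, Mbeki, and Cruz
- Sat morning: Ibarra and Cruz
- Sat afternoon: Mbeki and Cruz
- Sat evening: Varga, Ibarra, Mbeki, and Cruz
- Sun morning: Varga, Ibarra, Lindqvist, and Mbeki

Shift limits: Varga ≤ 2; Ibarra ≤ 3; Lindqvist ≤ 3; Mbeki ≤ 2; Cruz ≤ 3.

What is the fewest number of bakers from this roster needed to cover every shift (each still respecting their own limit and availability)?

8 slots to fill and no one can take more than 3, so at least ⌈8/3⌉ = 3 bakers are needed.
Varga, Ibarra, and Cruz alone can cover everything: Thu evening→Ibarra, Fri morning→Ibarra, Fri afternoon→Varga, Fri evening→Ibarra, Sat morning→Cruz, Sat afternoon→Cruz, Sat evening→Cruz, Sun morning→Varga.

3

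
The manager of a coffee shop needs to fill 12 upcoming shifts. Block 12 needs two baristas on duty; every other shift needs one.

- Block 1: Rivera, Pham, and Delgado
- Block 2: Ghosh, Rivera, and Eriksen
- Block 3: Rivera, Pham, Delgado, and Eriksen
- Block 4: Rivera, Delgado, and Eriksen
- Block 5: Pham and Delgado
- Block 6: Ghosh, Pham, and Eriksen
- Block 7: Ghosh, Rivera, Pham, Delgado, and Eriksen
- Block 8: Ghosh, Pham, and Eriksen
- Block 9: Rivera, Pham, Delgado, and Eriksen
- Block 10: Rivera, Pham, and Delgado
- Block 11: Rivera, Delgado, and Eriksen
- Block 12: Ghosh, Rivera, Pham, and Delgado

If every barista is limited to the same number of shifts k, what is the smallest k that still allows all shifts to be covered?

3

With 5 baristas and 13 worker-slots to fill, someone must work at least ⌈13/5⌉ = 3 shifts, so k ≥ 3.
k = 3 works: Block 1→Rivera, Block 2→Ghosh, Block 3→Pham, Block 4→Rivera, Block 5→Pham, Block 6→Ghosh, Block 7→Eriksen, Block 8→Ghosh, Block 9→Delgado, Block 10→Rivera, Block 11→Delgado, Block 12→Pham+Delgado.
Loads: Ghosh 3, Rivera 3, Pham 3, Delgado 3, Eriksen 1 — all ≤ 3.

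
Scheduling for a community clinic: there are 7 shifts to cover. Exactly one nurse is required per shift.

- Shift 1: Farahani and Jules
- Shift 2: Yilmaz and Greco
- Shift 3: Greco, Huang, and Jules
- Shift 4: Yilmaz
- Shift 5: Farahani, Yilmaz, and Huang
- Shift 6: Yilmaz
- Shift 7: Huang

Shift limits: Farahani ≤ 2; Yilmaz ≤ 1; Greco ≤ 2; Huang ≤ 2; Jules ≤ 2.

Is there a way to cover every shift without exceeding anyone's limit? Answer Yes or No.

Total capacity is 9 and 7 slots are needed, so capacity alone doesn't rule it out.
Shifts {Shift 4, Shift 6} need 2 worker-slots in total, but the nurses available for any of those shifts (Yilmaz) can supply at most 1 among them. So no valid schedule exists.

No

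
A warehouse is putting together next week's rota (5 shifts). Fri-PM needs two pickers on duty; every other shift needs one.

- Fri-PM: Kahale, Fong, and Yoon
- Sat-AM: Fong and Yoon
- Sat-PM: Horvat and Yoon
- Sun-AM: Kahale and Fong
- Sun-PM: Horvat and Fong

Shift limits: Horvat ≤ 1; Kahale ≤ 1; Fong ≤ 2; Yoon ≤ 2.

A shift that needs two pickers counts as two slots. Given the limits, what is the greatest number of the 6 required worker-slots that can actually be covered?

6

Total capacity across all pickers is 1+1+2+2 = 6, and 6 slots are needed, so at most 6 can be filled.
An assignment achieving 6: Fri-PM→Fong+Yoon, Sat-AM→Fong, Sat-PM→Yoon, Sun-AM→Kahale, Sun-PM→Horvat.
Loads: Horvat 1/1, Kahale 1/1, Fong 2/2, Yoon 2/2.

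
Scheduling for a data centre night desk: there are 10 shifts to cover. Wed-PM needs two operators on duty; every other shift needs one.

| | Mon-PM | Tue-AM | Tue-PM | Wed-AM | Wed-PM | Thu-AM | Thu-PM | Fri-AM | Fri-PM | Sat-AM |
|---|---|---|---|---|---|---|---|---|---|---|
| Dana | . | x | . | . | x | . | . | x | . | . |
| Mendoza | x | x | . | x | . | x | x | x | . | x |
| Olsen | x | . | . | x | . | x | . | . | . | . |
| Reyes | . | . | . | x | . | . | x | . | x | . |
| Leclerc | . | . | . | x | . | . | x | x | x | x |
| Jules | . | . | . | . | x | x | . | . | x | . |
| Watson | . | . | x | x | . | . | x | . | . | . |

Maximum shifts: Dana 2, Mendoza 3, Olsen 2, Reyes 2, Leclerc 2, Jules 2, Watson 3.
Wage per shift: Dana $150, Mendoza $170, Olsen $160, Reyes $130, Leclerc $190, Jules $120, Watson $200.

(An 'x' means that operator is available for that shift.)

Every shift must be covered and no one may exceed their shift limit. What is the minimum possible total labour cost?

$1660

Tue-PM can only be covered by Watson, so that assignment is forced.
Wed-PM can only be covered by Dana and Jules, so that assignment is forced.
Picking the cheapest available operator for each shift independently would cost $1600, but that ignores the shift limits.
An optimal schedule: Mon-PM→Olsen, Tue-AM→Dana, Tue-PM→Watson, Wed-AM→Olsen, Wed-PM→Jules+Dana, Thu-AM→Jules, Thu-PM→Reyes, Fri-AM→Mendoza, Fri-PM→Reyes, Sat-AM→Mendoza.
Total: 160 + 150 + 200 + 160 + 120 + 150 + 120 + 130 + 170 + 130 + 170 = $1660.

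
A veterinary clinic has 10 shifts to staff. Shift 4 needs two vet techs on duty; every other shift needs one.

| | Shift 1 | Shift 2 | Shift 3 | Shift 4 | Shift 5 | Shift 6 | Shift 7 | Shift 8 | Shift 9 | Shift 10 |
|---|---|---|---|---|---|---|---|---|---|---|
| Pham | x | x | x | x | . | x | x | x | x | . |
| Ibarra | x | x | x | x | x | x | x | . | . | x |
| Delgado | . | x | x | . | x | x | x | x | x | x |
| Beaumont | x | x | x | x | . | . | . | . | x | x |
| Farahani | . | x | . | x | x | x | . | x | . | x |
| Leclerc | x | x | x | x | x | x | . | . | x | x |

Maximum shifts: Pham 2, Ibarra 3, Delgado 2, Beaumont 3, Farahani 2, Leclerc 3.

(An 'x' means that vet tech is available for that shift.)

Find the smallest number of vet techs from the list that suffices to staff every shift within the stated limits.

4

11 slots to fill and no one can take more than 3, so at least ⌈11/3⌉ = 4 vet techs are needed.
Pham, Ibarra, Beaumont, and Leclerc alone can cover everything: Shift 1→Beaumont, Shift 2→Leclerc, Shift 3→Leclerc, Shift 4→Beaumont+Leclerc, Shift 5→Ibarra, Shift 6→Ibarra, Shift 7→Pham, Shift 8→Pham, Shift 9→Beaumont, Shift 10→Ibarra.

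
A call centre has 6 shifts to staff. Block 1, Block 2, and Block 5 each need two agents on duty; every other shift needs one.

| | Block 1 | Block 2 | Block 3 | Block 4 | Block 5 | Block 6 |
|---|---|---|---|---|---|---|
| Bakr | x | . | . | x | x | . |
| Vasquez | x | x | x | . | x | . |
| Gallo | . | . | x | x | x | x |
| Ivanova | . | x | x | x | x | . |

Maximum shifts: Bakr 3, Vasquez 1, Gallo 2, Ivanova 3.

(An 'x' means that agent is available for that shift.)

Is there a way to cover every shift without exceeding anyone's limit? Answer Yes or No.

Total capacity is 9 and 9 slots are needed, so capacity alone doesn't rule it out.
Shifts {Block 1, Block 2} need 4 worker-slots in total, but the agents available for any of those shifts (Bakr, Vasquez, and Ivanova) can supply at most 3 among them. So no valid schedule exists.

No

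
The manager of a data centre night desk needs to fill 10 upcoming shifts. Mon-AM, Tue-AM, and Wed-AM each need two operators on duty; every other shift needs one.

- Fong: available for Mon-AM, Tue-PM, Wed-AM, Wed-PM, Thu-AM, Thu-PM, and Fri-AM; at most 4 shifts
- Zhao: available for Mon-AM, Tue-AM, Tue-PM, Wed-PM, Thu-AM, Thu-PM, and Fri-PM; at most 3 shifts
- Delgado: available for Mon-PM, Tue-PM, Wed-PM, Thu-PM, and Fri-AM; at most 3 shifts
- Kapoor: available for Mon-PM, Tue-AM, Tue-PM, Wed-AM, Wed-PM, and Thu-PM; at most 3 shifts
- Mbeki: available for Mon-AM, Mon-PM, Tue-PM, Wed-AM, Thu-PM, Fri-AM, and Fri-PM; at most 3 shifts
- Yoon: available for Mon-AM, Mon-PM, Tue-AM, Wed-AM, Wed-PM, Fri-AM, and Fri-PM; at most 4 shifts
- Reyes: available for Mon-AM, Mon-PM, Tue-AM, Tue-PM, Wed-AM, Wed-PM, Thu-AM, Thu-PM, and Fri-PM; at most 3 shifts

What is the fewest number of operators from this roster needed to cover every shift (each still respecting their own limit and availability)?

4

13 slots to fill and no one can take more than 4, so at least ⌈13/4⌉ = 4 operators are needed.
Fong, Zhao, Delgado, and Kapoor alone can cover everything: Mon-AM→Fong+Zhao, Mon-PM→Delgado, Tue-AM→Zhao+Kapoor, Tue-PM→Delgado, Wed-AM→Fong+Kapoor, Wed-PM→Delgado, Thu-AM→Fong, Thu-PM→Kapoor, Fri-AM→Fong, Fri-PM→Zhao.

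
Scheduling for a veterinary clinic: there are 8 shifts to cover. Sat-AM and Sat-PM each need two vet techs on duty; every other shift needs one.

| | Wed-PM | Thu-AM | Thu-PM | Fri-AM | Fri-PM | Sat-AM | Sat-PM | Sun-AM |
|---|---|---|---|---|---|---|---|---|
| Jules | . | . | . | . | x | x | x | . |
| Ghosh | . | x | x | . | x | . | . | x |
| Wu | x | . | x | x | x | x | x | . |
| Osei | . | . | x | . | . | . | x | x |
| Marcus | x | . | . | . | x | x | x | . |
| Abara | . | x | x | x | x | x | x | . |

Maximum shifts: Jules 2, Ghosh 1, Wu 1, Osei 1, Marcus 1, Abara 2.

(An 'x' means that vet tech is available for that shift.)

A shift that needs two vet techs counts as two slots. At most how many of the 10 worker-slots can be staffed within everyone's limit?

8

Total capacity across all vet techs is 2+1+1+1+1+2 = 8, and 10 slots are needed, so at most 8 can be filled.
An assignment achieving 8: Wed-PM→Wu, Thu-AM→Ghosh, Thu-PM→Abara, Fri-AM→Abara, Fri-PM→Jules, Sat-AM→Jules+Marcus, Sun-AM→Osei.
Loads: Jules 2/2, Ghosh 1/1, Wu 1/1, Osei 1/1, Marcus 1/1, Abara 2/2.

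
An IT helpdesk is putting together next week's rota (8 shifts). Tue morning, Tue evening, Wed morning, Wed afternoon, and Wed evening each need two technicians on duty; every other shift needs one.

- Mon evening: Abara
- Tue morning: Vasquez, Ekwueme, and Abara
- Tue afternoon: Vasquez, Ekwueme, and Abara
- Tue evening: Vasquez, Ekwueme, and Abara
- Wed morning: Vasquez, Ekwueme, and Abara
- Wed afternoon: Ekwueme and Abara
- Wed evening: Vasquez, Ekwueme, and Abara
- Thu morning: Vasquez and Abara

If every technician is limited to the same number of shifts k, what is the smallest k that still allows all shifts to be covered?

5

With 3 technicians and 13 worker-slots to fill, someone must work at least ⌈13/3⌉ = 5 shifts, so k ≥ 5.
k = 5 works: Mon evening→Abara, Tue morning→Vasquez+Ekwueme, Tue afternoon→Vasquez, Tue evening→Vasquez+Ekwueme, Wed morning→Vasquez+Ekwueme, Wed afternoon→Ekwueme+Abara, Wed evening→Ekwueme+Abara, Thu morning→Vasquez.
Loads: Vasquez 5, Ekwueme 5, Abara 3 — all ≤ 5.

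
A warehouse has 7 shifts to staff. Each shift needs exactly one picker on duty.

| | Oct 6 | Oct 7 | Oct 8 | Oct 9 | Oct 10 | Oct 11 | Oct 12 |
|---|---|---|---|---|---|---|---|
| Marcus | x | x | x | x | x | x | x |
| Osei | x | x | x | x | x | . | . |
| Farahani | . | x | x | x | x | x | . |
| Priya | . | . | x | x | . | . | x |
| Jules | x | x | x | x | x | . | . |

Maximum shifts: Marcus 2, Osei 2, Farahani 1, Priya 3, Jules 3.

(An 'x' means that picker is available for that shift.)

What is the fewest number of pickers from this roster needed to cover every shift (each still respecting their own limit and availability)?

3

7 slots to fill and no one can take more than 3, so at least ⌈7/3⌉ = 3 pickers are needed.
Marcus, Osei, and Priya alone can cover everything: Oct 6→Marcus, Oct 7→Osei, Oct 8→Priya, Oct 9→Priya, Oct 10→Osei, Oct 11→Marcus, Oct 12→Priya.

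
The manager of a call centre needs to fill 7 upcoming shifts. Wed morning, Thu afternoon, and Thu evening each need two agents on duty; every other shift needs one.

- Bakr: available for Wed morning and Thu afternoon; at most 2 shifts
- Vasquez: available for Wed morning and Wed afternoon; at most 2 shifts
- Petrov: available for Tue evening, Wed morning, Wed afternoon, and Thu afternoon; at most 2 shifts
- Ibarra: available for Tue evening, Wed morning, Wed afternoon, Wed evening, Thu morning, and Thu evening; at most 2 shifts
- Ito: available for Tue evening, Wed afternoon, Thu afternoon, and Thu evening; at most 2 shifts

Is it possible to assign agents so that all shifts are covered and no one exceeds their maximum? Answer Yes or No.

Total capacity is 10 and 10 slots are needed, so capacity alone doesn't rule it out.
Shifts {Wed evening, Thu morning, Thu evening} need 4 worker-slots in total, but the agents available for any of those shifts (Ibarra and Ito) can supply at most 3 among them. So no valid schedule exists.

No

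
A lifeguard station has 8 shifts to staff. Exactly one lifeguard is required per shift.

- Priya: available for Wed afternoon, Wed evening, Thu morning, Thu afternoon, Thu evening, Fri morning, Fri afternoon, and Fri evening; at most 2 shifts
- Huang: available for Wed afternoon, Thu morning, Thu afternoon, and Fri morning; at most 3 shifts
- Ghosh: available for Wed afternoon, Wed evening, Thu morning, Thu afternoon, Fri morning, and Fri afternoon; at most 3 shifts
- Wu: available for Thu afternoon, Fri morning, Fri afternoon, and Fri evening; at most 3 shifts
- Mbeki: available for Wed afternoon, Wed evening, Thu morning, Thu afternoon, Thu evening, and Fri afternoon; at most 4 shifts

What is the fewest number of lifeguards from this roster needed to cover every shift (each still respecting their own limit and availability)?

3

8 slots to fill and no one can take more than 4, so at least ⌈8/4⌉ = 2 lifeguards are needed.
Any 2 lifeguards together have capacity at most 4+3 = 7 < 8 slots, so 2 can never suffice.
Priya, Huang, and Ghosh alone can cover everything: Wed afternoon→Huang, Wed evening→Ghosh, Thu morning→Huang, Thu afternoon→Huang, Thu evening→Priya, Fri morning→Ghosh, Fri afternoon→Ghosh, Fri evening→Priya.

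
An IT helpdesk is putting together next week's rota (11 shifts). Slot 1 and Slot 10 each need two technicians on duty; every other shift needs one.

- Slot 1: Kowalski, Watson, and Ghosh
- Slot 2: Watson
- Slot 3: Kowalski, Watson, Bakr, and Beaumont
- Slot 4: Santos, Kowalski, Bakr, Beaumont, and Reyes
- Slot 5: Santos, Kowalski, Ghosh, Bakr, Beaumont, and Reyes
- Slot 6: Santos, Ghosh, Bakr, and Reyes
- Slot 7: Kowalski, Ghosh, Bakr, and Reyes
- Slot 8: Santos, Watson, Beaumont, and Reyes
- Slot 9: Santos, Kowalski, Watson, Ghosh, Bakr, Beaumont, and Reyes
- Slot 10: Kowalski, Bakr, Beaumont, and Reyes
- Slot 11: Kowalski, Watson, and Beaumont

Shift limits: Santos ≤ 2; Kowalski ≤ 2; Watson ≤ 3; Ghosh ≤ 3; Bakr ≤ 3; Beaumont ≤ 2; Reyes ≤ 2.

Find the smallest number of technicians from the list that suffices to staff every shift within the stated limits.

13 slots to fill and no one can take more than 3, so at least ⌈13/3⌉ = 5 technicians are needed.
Santos, Kowalski, Watson, Ghosh, and Bakr alone can cover everything: Slot 1→Watson+Ghosh, Slot 2→Watson, Slot 3→Watson, Slot 4→Santos, Slot 5→Bakr, Slot 6→Ghosh, Slot 7→Ghosh, Slot 8→Santos, Slot 9→Bakr, Slot 10→Kowalski+Bakr, Slot 11→Kowalski.

5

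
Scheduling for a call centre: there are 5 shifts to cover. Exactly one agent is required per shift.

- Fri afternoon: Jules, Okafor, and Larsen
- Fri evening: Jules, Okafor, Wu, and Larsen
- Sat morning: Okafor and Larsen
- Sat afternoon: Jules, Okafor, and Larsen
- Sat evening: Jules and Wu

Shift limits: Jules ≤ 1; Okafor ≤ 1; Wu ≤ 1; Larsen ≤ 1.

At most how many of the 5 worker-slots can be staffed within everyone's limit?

4

Total capacity across all agents is 1+1+1+1 = 4, and 5 slots are needed, so at most 4 can be filled.
An assignment achieving 4: Fri afternoon→Larsen, Fri evening→Wu, Sat morning→Okafor, Sat evening→Jules.
Loads: Jules 1/1, Okafor 1/1, Wu 1/1, Larsen 1/1.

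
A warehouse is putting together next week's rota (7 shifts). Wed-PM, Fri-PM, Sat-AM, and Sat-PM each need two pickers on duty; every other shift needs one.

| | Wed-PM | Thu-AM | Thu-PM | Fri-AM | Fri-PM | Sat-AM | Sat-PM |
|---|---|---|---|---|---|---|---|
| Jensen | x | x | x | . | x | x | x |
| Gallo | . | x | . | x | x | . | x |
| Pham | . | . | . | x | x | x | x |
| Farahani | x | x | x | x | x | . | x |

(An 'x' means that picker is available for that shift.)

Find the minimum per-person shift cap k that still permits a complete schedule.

3

With 4 pickers and 11 worker-slots to fill, someone must work at least ⌈11/4⌉ = 3 shifts, so k ≥ 3.
k = 3 works: Wed-PM→Jensen+Farahani, Thu-AM→Gallo, Thu-PM→Jensen, Fri-AM→Gallo, Fri-PM→Gallo+Pham, Sat-AM→Jensen+Pham, Sat-PM→Pham+Farahani.
Loads: Jensen 3, Gallo 3, Pham 3, Farahani 2 — all ≤ 3.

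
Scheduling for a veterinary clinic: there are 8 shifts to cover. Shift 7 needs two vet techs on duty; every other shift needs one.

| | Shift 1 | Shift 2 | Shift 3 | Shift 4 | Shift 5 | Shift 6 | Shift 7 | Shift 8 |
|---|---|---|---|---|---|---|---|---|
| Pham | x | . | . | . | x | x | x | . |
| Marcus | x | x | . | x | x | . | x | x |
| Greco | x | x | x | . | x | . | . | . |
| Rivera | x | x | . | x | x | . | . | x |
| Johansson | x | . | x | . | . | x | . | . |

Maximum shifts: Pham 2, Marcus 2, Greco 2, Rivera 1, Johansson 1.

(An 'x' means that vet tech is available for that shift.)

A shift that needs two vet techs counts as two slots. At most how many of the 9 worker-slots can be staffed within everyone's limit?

Total capacity across all vet techs is 2+2+2+1+1 = 8, and 9 slots are needed, so at most 8 can be filled.
An assignment achieving 8: Shift 1→Johansson, Shift 2→Greco, Shift 3→Greco, Shift 4→Marcus, Shift 6→Pham, Shift 7→Pham+Marcus, Shift 8→Rivera.
Loads: Pham 2/2, Marcus 2/2, Greco 2/2, Rivera 1/1, Johansson 1/1.

8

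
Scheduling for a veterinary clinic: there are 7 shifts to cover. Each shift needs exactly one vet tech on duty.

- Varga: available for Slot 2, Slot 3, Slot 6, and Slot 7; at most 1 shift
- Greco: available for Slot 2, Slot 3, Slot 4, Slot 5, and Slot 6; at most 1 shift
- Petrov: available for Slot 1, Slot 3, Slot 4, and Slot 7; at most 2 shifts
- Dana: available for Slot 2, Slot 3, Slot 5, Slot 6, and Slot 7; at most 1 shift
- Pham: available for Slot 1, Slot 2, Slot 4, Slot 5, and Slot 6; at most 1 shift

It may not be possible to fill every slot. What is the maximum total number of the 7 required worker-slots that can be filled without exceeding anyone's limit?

Total capacity across all vet techs is 1+1+2+1+1 = 6, and 7 slots are needed, so at most 6 can be filled.
An assignment achieving 6: Slot 1→Petrov, Slot 2→Pham, Slot 3→Petrov, Slot 4→Greco, Slot 5→Dana, Slot 7→Varga.
Loads: Varga 1/1, Greco 1/1, Petrov 2/2, Dana 1/1, Pham 1/1.

6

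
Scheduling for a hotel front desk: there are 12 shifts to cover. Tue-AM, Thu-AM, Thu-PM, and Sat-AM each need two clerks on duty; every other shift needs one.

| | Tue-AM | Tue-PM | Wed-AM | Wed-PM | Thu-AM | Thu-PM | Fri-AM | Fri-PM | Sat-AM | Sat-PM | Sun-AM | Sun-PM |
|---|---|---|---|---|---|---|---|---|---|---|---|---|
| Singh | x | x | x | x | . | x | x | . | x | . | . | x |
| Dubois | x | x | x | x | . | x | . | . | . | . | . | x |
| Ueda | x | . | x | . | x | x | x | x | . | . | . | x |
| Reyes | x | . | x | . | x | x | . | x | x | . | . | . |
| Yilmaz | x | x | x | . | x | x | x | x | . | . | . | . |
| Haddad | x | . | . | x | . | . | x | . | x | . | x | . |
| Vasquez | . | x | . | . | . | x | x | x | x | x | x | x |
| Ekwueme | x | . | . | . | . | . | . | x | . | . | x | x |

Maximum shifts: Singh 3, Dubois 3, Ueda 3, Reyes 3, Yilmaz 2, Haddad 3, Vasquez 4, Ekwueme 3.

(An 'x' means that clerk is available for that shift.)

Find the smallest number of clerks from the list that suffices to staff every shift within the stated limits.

16 slots to fill and no one can take more than 4, so at least ⌈16/4⌉ = 4 clerks are needed.
Any 4 clerks together have capacity at most 4+3+3+3 = 13 < 16 slots, so 4 can never suffice.
Singh, Dubois, Ueda, Reyes, and Vasquez alone can cover everything: Tue-AM→Dubois+Ueda, Tue-PM→Singh, Wed-AM→Dubois, Wed-PM→Singh, Thu-AM→Ueda+Reyes, Thu-PM→Reyes+Vasquez, Fri-AM→Singh, Fri-PM→Ueda, Sat-AM→Reyes+Vasquez, Sat-PM→Vasquez, Sun-AM→Vasquez, Sun-PM→Dubois.

5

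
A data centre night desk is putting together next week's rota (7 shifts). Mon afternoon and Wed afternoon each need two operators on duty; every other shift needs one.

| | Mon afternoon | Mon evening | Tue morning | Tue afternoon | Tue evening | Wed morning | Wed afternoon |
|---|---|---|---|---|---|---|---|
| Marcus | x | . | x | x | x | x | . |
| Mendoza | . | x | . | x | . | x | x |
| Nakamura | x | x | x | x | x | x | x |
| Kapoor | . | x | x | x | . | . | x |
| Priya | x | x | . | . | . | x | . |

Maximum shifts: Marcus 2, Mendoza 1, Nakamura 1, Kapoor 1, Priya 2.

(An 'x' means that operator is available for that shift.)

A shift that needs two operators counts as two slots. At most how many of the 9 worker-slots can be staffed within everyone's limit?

Total capacity across all operators is 2+1+1+1+2 = 7, and 9 slots are needed, so at most 7 can be filled.
An assignment achieving 7: Mon afternoon→Marcus+Nakamura, Mon evening→Priya, Tue morning→Kapoor, Tue evening→Marcus, Wed morning→Priya, Wed afternoon→Mendoza.
Loads: Marcus 2/2, Mendoza 1/1, Nakamura 1/1, Kapoor 1/1, Priya 2/2.

7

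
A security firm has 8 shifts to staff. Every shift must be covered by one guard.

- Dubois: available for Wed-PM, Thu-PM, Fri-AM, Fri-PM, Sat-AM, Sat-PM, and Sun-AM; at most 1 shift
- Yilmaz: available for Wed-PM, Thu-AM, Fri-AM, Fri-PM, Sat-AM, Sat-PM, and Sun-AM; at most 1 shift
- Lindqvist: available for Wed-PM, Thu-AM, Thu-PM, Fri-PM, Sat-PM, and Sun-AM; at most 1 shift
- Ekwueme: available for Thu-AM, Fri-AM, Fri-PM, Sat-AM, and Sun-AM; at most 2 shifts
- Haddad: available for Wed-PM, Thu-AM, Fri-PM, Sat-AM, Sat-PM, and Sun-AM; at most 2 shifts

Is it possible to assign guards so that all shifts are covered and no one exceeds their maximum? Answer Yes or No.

Total capacity is 1+1+1+2+2 = 7 but 8 worker-slots are needed — infeasible.

No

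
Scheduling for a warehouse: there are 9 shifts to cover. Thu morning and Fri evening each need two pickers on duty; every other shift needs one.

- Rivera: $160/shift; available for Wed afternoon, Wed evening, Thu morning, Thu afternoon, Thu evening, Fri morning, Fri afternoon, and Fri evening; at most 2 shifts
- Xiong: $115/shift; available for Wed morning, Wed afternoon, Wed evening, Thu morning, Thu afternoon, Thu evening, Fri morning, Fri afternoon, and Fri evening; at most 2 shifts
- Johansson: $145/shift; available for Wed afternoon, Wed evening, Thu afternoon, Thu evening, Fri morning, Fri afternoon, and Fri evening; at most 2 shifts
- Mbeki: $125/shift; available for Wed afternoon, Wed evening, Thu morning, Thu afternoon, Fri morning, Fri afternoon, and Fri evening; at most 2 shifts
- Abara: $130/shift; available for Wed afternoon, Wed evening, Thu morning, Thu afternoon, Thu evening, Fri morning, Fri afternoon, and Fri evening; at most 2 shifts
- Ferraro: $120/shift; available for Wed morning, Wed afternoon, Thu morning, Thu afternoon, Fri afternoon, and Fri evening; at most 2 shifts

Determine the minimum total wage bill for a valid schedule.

$1430

Picking the cheapest available picker for each shift independently would cost $1275, but that ignores the shift limits.
An optimal schedule: Wed morning→Xiong, Wed afternoon→Ferraro, Wed evening→Mbeki, Thu morning→Abara+Rivera, Thu afternoon→Ferraro, Thu evening→Xiong, Fri morning→Mbeki, Fri afternoon→Johansson, Fri evening→Abara+Johansson.
Total: 115 + 120 + 125 + 130 + 160 + 120 + 115 + 125 + 145 + 130 + 145 = $1430.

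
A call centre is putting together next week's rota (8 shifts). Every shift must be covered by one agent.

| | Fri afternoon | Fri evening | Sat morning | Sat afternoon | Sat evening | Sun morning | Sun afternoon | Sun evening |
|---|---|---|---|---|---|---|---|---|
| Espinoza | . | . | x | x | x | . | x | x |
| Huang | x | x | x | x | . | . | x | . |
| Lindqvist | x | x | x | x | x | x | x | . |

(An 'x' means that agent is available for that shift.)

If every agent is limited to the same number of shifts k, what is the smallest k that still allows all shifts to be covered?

3

With 3 agents and 8 worker-slots to fill, someone must work at least ⌈8/3⌉ = 3 shifts, so k ≥ 3.
k = 3 works: Fri afternoon→Huang, Fri evening→Huang, Sat morning→Espinoza, Sat afternoon→Huang, Sat evening→Espinoza, Sun morning→Lindqvist, Sun afternoon→Lindqvist, Sun evening→Espinoza.
Loads: Espinoza 3, Huang 3, Lindqvist 2 — all ≤ 3.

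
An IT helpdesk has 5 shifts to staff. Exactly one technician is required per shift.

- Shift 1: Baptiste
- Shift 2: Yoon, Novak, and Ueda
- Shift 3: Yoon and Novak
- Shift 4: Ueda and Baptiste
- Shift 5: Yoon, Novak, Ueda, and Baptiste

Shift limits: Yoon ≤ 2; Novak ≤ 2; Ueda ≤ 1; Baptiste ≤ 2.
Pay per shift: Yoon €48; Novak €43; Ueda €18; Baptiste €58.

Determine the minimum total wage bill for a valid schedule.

€210

Shift 1 can only be covered by Baptiste, so that assignment is forced.
Picking the cheapest available technician for each shift independently would cost €155, but that ignores the shift limits.
An optimal schedule: Shift 1→Baptiste, Shift 2→Novak, Shift 3→Novak, Shift 4→Ueda, Shift 5→Yoon.
Total: 58 + 43 + 43 + 18 + 48 = €210.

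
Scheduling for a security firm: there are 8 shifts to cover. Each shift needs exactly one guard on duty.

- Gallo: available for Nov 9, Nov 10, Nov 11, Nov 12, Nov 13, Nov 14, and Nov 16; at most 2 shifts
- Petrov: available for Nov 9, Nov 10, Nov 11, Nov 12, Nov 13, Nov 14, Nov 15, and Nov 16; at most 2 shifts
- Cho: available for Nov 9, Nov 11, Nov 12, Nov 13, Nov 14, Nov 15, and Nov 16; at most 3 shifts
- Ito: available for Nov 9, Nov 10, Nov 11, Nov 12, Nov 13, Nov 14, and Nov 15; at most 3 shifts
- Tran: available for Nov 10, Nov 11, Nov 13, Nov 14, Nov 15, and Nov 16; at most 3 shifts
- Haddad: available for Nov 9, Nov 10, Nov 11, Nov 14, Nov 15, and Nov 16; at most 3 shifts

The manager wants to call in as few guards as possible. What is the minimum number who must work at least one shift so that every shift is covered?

8 slots to fill and no one can take more than 3, so at least ⌈8/3⌉ = 3 guards are needed.
Gallo, Cho, and Ito alone can cover everything: Nov 9→Cho, Nov 10→Gallo, Nov 11→Cho, Nov 12→Ito, Nov 13→Ito, Nov 14→Ito, Nov 15→Cho, Nov 16→Gallo.

3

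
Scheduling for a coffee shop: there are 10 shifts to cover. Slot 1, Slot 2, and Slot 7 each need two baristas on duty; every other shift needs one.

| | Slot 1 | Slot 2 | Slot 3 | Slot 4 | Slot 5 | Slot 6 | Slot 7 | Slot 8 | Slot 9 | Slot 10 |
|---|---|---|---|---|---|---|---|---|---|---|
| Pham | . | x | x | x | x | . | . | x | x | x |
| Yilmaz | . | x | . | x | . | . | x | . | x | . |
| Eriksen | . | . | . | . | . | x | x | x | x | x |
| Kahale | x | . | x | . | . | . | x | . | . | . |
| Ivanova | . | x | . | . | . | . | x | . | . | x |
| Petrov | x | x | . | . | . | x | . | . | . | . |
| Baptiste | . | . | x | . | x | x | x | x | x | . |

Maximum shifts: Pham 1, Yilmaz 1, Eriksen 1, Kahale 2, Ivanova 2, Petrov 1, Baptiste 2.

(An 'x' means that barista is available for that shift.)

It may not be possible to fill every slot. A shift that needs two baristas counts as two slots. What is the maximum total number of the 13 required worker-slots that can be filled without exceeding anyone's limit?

Total capacity across all baristas is 1+1+1+2+2+1+2 = 10, and 13 slots are needed, so at most 10 can be filled.
An assignment achieving 10: Slot 1→Kahale+Petrov, Slot 2→Yilmaz+Ivanova, Slot 3→Kahale, Slot 4→Pham, Slot 5→Baptiste, Slot 6→Eriksen, Slot 8→Baptiste, Slot 10→Ivanova.
Loads: Pham 1/1, Yilmaz 1/1, Eriksen 1/1, Kahale 2/2, Ivanova 2/2, Petrov 1/1, Baptiste 2/2.

10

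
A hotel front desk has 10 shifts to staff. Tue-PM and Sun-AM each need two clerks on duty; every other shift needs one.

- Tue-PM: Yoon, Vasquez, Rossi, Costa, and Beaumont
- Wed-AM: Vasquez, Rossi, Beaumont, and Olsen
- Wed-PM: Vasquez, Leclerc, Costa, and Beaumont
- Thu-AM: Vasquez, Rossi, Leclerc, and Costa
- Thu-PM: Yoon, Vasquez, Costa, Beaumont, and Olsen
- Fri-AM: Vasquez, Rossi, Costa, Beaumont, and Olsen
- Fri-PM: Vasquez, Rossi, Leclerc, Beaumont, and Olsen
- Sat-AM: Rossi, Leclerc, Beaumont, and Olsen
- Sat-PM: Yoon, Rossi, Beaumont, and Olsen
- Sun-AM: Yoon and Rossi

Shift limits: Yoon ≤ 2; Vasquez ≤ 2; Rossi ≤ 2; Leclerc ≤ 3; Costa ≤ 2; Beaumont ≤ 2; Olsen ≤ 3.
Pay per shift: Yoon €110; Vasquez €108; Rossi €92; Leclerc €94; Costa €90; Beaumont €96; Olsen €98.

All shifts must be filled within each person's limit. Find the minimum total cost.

Sun-AM can only be covered by Yoon and Rossi, so that assignment is forced.
Picking the cheapest available clerk for each shift independently would cost €1112, but that ignores the shift limits.
An optimal schedule: Tue-PM→Costa+Beaumont, Wed-AM→Rossi, Wed-PM→Costa, Thu-AM→Leclerc, Thu-PM→Olsen, Fri-AM→Olsen, Fri-PM→Leclerc, Sat-AM→Leclerc, Sat-PM→Beaumont, Sun-AM→Rossi+Yoon.
Total: 90 + 96 + 92 + 90 + 94 + 98 + 98 + 94 + 94 + 96 + 92 + 110 = €1144.

€1144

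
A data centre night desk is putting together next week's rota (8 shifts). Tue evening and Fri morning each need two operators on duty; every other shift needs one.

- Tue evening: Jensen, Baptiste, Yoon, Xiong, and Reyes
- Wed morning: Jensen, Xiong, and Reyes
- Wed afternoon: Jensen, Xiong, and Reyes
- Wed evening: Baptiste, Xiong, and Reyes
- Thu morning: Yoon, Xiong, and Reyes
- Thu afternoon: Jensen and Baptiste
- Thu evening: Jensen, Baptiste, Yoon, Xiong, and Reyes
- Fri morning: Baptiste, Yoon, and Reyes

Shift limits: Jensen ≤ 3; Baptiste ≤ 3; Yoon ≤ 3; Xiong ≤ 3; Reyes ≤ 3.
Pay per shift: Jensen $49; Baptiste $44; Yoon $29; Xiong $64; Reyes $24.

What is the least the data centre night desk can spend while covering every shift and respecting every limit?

Picking the cheapest available operator for each shift independently would cost $270, but that ignores the shift limits.
An optimal schedule: Tue evening→Baptiste+Jensen, Wed morning→Reyes, Wed afternoon→Reyes, Wed evening→Reyes, Thu morning→Yoon, Thu afternoon→Baptiste, Thu evening→Yoon, Fri morning→Yoon+Baptiste.
Total: 44 + 49 + 24 + 24 + 24 + 29 + 44 + 29 + 29 + 44 = $340.

$340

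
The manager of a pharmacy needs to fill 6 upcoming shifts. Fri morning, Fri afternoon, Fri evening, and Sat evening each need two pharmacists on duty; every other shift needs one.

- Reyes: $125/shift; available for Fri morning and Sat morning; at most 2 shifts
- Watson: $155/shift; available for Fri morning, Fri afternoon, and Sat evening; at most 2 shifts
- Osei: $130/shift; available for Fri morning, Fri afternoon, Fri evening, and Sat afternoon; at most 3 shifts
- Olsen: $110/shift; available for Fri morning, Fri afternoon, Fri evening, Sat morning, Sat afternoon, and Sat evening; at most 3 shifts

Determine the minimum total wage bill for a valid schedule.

Fri evening can only be covered by Osei and Olsen, so that assignment is forced.
Sat evening can only be covered by Watson and Olsen, so that assignment is forced.
Picking the cheapest available pharmacist for each shift independently would cost $1200, but that ignores the shift limits.
An optimal schedule: Fri morning→Reyes+Olsen, Fri afternoon→Watson+Osei, Fri evening→Osei+Olsen, Sat morning→Reyes, Sat afternoon→Osei, Sat evening→Watson+Olsen.
Total: 125 + 110 + 155 + 130 + 130 + 110 + 125 + 130 + 155 + 110 = $1280.

$1280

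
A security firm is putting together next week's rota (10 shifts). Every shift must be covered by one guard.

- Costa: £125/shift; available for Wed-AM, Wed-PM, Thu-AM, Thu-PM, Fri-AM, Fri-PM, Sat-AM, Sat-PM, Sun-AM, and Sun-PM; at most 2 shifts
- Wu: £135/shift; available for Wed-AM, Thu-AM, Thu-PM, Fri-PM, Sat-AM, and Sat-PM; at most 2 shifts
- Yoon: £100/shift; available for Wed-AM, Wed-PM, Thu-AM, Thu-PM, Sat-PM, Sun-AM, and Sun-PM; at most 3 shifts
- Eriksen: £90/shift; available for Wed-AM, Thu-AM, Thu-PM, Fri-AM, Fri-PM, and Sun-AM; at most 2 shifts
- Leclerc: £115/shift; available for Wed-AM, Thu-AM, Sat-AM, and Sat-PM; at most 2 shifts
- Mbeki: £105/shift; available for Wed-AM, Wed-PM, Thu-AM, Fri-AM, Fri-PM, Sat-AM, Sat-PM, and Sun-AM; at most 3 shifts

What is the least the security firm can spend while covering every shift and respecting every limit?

£1025

Picking the cheapest available guard for each shift independently would cost £945, but that ignores the shift limits.
An optimal schedule: Wed-AM→Leclerc, Wed-PM→Yoon, Thu-AM→Leclerc, Thu-PM→Eriksen, Fri-AM→Eriksen, Fri-PM→Mbeki, Sat-AM→Mbeki, Sat-PM→Mbeki, Sun-AM→Yoon, Sun-PM→Yoon.
Total: 115 + 100 + 115 + 90 + 90 + 105 + 105 + 105 + 100 + 100 = £1025.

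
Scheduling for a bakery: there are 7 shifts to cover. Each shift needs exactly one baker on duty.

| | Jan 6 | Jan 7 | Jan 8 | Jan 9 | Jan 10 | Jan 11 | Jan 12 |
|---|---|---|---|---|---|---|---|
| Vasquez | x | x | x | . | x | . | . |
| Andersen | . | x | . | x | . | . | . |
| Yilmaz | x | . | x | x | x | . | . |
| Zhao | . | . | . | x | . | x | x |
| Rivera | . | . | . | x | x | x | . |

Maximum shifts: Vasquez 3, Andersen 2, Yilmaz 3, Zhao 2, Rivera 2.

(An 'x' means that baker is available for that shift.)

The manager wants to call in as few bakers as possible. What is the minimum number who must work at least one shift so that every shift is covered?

3

7 slots to fill and no one can take more than 3, so at least ⌈7/3⌉ = 3 bakers are needed.
Vasquez, Andersen, and Zhao alone can cover everything: Jan 6→Vasquez, Jan 7→Andersen, Jan 8→Vasquez, Jan 9→Andersen, Jan 10→Vasquez, Jan 11→Zhao, Jan 12→Zhao.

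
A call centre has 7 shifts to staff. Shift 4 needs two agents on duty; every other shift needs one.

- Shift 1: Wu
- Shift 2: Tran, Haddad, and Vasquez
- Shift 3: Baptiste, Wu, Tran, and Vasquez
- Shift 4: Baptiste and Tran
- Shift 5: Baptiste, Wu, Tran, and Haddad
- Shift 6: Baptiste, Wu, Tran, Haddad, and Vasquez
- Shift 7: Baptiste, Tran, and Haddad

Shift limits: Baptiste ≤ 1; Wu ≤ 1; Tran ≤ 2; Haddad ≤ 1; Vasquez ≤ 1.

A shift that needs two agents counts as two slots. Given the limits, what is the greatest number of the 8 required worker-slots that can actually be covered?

6

Total capacity across all agents is 1+1+2+1+1 = 6, and 8 slots are needed, so at most 6 can be filled.
An assignment achieving 6: Shift 1→Wu, Shift 2→Tran, Shift 3→Vasquez, Shift 4→Baptiste+Tran, Shift 7→Haddad.
Loads: Baptiste 1/1, Wu 1/1, Tran 2/2, Haddad 1/1, Vasquez 1/1.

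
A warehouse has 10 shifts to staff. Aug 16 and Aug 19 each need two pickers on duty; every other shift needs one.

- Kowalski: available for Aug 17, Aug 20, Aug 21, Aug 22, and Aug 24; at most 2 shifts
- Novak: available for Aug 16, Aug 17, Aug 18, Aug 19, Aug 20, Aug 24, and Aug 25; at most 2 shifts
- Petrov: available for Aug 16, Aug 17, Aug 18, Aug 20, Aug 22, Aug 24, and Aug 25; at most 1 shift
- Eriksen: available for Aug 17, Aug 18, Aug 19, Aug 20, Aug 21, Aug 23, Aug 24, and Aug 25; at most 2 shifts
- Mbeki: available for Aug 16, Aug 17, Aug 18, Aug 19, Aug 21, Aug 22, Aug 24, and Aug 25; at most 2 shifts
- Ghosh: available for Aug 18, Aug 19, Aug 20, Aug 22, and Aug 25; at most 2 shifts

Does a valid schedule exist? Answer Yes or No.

No

Total capacity is 2+2+1+2+2+2 = 11 but 12 worker-slots are needed — infeasible.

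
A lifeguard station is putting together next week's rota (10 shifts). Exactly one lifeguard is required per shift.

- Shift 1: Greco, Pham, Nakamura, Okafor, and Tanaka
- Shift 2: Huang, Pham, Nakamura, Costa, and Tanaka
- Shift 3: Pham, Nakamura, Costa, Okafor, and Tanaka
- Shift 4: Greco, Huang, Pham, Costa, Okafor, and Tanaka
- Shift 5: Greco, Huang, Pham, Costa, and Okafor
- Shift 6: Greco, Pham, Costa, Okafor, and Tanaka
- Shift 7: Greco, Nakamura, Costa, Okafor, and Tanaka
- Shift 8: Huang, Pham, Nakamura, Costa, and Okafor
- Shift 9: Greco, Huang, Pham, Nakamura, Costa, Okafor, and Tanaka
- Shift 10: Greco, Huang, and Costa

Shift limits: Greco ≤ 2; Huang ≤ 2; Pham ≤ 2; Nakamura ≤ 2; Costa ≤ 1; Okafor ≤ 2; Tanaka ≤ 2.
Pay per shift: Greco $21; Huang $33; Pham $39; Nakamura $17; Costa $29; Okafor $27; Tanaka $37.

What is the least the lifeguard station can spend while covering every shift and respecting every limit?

$262

Picking the cheapest available lifeguard for each shift independently would cost $186, but that ignores the shift limits.
An optimal schedule: Shift 1→Nakamura, Shift 2→Nakamura, Shift 3→Okafor, Shift 4→Huang, Shift 5→Greco, Shift 6→Okafor, Shift 7→Costa, Shift 8→Huang, Shift 9→Tanaka, Shift 10→Greco.
Total: 17 + 17 + 27 + 33 + 21 + 27 + 29 + 33 + 37 + 21 = $262.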